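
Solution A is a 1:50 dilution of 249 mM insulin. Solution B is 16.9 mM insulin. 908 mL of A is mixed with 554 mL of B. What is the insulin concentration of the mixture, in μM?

C_A = 249 mM / 50 = 4.98 mM.
C_mix = (C_A·V_A + C_B·V_B)/(V_A + V_B) = (4.98×908 + 16.9×554) / 1462 = 9.50 mM = 9500 μM.

9500 μM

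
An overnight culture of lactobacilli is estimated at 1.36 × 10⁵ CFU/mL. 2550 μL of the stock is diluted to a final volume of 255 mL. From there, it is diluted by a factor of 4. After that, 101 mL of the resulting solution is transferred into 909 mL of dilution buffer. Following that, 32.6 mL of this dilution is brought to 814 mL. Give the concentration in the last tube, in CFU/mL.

Overall dilution factor = 100 × 4 × 10 × 24.97 = 9.99 × 10⁴.
1.36 × 10⁵ CFU/mL / 9.99 × 10⁴ = 1.36 CFU/mL.

1.36 CFU/mL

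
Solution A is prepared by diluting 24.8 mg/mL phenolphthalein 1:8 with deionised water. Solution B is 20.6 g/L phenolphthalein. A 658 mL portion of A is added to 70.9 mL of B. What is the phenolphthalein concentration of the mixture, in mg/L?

4800 mg/L

C_A = 24.8 mg/mL / 8 = 3.10 mg/mL.
C_B = 20.6 g/L = 20.6 mg/mL.
C_mix = (C_A·V_A + C_B·V_B)/(V_A + V_B) = (3.10×658 + 20.6×70.9) / 728.9 = 4.80 mg/mL = 4800 mg/L.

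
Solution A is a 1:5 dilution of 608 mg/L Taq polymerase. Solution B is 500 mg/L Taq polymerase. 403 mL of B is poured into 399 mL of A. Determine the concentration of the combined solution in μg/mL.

312 μg/mL

C_A = 608 mg/L / 5 = 122 mg/L.
C_mix = (C_A·V_A + C_B·V_B)/(V_A + V_B) = (122×399 + 500×403) / 802.0 = 312 mg/L = 312 μg/mL.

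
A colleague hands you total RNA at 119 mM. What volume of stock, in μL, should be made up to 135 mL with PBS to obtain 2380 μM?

2700 μL

2380 μM = 2.38 mM.
V₁ = C₂V₂/C₁ = 2.38 × 135 / 119 = 2.70 mL = 2700 μL.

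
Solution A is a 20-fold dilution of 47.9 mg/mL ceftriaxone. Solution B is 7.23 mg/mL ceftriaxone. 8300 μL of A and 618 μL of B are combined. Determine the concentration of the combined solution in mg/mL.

C_A = 47.9 mg/mL / 20 = 2.40 mg/mL.
C_mix = (C_A·V_A + C_B·V_B)/(V_A + V_B) = (2.40×8300 + 7.23×618) / 8918 = 2.73 mg/mL.

2.73 mg/mL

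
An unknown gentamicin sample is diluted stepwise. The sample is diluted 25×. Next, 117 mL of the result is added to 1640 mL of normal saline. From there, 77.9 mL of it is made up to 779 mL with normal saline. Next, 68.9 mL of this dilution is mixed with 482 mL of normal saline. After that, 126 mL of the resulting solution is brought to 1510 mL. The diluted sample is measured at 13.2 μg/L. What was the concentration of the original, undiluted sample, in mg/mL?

Overall dilution factor = 25 × 15.02 × 10 × 7.996 × 11.98 = 3.60 × 10⁵.
Original = 13.2 μg/L × 3.60 × 10⁵ = 4.75 × 10⁶ μg/L = 4.75 mg/mL.

4.75 mg/mL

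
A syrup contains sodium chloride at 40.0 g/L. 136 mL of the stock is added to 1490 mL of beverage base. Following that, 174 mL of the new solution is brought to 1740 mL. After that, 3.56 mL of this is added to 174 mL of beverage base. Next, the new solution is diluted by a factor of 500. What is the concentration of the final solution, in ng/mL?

Overall dilution factor = 11.96 × 10 × 49.88 × 500 = 2.98 × 10⁶.
40.0 g/L / 2.98 × 10⁶ = 1.34 × 10⁻⁵ g/L = 13.4 ng/mL.

13.4 ng/mL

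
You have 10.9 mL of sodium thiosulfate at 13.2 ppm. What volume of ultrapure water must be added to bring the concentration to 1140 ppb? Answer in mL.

115 mL

1140 ppb = 1.14 ppm.
V₂ = C₁V₁/C₂ = 13.2 × 10.9 / 1.14 = 126 mL.
Diluent to add = V₂ − V₁ = 126 − 10.9 = 115 mL.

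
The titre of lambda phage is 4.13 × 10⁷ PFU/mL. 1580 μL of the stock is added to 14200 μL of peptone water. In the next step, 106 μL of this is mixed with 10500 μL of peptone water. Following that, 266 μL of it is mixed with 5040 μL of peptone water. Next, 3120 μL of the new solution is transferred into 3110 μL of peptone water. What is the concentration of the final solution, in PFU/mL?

1040 PFU/mL

Overall dilution factor = 9.987 × 100.1 × 19.95 × 1.997 = 3.98 × 10⁴.
4.13 × 10⁷ PFU/mL / 3.98 × 10⁴ = 1040 PFU/mL.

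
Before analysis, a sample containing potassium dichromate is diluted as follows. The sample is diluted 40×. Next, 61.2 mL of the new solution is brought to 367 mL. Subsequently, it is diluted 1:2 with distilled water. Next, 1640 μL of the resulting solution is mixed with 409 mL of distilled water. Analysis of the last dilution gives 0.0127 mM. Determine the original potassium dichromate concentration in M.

1.53 M

Overall dilution factor = 40 × 5.997 × 2 × 250.4 = 1.20 × 10⁵.
Original = 0.0127 mM × 1.20 × 10⁵ = 1526 mM = 1.53 M.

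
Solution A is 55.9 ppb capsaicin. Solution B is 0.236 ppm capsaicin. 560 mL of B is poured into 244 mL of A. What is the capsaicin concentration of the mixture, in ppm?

0.181 ppm

C_B = 0.236 ppm = 236 ppb.
C_mix = (C_A·V_A + C_B·V_B)/(V_A + V_B) = (55.9×244 + 236×560) / 804.0 = 181 ppb = 0.181 ppm.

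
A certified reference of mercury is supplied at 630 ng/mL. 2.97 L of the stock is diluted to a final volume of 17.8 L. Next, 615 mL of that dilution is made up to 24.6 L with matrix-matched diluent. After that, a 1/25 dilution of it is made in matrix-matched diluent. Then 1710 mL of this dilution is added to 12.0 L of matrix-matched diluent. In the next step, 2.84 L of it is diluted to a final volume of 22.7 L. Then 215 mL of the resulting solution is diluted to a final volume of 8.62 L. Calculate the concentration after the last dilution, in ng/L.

0.0409 ng/L

Overall dilution factor = 5.993 × 40 × 25 × 8.018 × 7.993 × 40.09 = 1.54 × 10⁷.
630 ng/mL / 1.54 × 10⁷ = 4.09 × 10⁻⁵ ng/mL = 0.0409 ng/L.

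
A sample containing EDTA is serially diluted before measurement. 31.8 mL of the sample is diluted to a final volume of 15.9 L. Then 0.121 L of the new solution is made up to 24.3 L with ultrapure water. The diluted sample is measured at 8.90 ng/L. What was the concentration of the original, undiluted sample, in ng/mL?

Overall dilution factor = 500 × 200.8 = 1.00 × 10⁵.
Original = 8.90 ng/L × 1.00 × 10⁵ = 8.94 × 10⁵ ng/L = 894 ng/mL.

894 ng/mL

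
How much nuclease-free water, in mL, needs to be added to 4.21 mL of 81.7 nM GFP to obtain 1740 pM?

1740 pM = 1.74 nM.
V₂ = C₁V₁/C₂ = 81.7 × 4.21 / 1.74 = 198 mL.
Diluent to add = V₂ − V₁ = 198 − 4.21 = 193 mL.

193 mL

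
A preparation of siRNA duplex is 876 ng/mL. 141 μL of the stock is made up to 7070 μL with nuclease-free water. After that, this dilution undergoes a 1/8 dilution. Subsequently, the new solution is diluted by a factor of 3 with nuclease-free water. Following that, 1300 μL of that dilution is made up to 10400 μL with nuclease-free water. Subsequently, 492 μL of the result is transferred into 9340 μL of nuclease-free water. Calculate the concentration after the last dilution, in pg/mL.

4.55 pg/mL

Overall dilution factor = 50.14 × 8 × 3 × 8 × 19.98 = 1.92 × 10⁵.
876 ng/mL / 1.92 × 10⁵ = 4.55 × 10⁻³ ng/mL = 4.55 pg/mL.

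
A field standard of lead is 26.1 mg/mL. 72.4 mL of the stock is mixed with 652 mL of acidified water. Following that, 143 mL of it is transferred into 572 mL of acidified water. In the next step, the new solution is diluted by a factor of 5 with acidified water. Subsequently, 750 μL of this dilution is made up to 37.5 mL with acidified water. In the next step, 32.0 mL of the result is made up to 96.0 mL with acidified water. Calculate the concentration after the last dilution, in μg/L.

Overall dilution factor = 10.01 × 5 × 5 × 50 × 3 = 3.75 × 10⁴.
26.1 mg/mL / 3.75 × 10⁴ = 6.96 × 10⁻⁴ mg/mL = 696 μg/L.

696 μg/L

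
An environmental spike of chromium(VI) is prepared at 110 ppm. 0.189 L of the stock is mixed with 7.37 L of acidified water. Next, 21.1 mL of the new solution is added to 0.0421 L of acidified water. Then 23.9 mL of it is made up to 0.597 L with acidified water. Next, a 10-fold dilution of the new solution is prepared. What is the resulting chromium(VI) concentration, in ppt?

3680 ppt

Overall dilution factor = 39.99 × 2.995 × 24.98 × 10 = 2.99 × 10⁴.
110 ppm / 2.99 × 10⁴ = 3.68 × 10⁻³ ppm = 3680 ppt.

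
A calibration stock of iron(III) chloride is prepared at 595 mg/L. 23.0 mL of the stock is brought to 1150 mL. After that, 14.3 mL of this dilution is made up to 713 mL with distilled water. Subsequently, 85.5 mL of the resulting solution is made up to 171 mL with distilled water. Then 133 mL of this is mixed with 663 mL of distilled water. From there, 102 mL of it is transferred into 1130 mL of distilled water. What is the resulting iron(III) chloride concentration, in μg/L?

1.65 μg/L

Overall dilution factor = 50 × 49.86 × 2 × 5.985 × 12.08 = 3.60 × 10⁵.
595 mg/L / 3.60 × 10⁵ = 1.65 × 10⁻³ mg/L = 1.65 μg/L.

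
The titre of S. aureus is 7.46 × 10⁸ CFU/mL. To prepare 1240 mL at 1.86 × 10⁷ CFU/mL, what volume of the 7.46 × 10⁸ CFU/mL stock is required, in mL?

V₁ = C₂V₂/C₁ = 1.86 × 10⁷ × 1240 / 7.46 × 10⁸ = 30.9 mL.

30.9 mL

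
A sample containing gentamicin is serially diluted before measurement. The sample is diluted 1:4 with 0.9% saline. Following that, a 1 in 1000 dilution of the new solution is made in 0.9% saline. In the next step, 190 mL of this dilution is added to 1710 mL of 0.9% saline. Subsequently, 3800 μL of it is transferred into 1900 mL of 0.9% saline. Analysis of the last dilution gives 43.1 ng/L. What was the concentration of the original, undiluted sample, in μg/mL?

864 μg/mL

Overall dilution factor = 4 × 1000 × 10 × 501 = 2.00 × 10⁷.
Original = 43.1 ng/L × 2.00 × 10⁷ = 8.64 × 10⁸ ng/L = 864 μg/mL.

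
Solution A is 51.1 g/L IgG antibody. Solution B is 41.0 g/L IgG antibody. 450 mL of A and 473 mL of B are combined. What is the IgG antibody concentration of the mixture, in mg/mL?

45.9 mg/mL

C_mix = (C_A·V_A + C_B·V_B)/(V_A + V_B) = (51.1×450 + 41.0×473) / 923.0 = 45.9 g/L = 45.9 mg/mL.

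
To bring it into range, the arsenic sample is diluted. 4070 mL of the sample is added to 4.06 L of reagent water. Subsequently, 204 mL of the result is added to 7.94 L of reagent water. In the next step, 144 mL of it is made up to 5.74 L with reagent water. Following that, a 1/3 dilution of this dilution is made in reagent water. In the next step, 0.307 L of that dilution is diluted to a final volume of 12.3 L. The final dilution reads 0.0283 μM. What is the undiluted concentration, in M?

Overall dilution factor = 1.998 × 39.92 × 39.86 × 3 × 40.07 = 3.82 × 10⁵.
Original = 0.0283 μM × 3.82 × 10⁵ = 1.08 × 10⁴ μM = 0.0108 M.

0.0108 M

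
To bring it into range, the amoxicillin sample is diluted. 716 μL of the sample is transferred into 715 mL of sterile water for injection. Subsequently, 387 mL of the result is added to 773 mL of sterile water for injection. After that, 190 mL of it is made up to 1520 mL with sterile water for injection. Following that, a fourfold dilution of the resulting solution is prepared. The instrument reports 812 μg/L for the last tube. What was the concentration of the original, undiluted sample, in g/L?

77.9 g/L

Overall dilution factor = 999.6 × 2.997 × 8 × 4 = 9.59 × 10⁴.
Original = 812 μg/L × 9.59 × 10⁴ = 7.79 × 10⁷ μg/L = 77.9 g/L.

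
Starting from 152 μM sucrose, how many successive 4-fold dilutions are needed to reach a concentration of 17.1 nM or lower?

Need 4ⁿ ≥ 8889, so n ≥ log(8889)/log(4) = 6.56.
Minimum whole steps: n = 7.

7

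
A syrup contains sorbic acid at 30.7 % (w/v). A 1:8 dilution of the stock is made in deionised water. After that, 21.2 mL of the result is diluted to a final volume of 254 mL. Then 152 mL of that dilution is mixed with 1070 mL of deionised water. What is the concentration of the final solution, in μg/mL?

Overall dilution factor = 8 × 11.98 × 8.039 = 771.
30.7 % (w/v) / 771 = 0.0398 % (w/v) = 398 μg/mL.

398 μg/mL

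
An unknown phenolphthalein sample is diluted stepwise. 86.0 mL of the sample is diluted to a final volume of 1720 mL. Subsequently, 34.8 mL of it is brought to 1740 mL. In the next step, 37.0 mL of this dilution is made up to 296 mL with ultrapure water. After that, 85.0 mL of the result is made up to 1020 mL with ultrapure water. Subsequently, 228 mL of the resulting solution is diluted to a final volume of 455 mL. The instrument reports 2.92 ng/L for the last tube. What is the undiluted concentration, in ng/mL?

559 ng/mL

Overall dilution factor = 20 × 50 × 8 × 12 × 1.996 = 1.92 × 10⁵.
Original = 2.92 ng/L × 1.92 × 10⁵ = 5.59 × 10⁵ ng/L = 559 ng/mL.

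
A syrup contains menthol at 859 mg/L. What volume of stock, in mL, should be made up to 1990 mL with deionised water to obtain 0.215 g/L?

0.215 g/L = 215 mg/L.
V₁ = C₂V₂/C₁ = 215 × 1990 / 859 = 498 mL.

498 mL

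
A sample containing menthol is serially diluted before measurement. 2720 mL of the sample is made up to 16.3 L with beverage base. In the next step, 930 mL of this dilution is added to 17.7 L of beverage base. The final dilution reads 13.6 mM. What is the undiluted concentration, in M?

Overall dilution factor = 5.993 × 20.03 = 120.
Original = 13.6 mM × 120 = 1633 mM = 1.63 M.

1.63 M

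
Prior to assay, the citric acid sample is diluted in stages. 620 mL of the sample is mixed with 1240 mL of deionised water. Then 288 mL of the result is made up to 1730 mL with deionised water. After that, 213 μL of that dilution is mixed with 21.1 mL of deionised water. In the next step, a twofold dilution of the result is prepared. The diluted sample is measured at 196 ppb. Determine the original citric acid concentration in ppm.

707 ppm

Overall dilution factor = 3 × 6.007 × 100.1 × 2 = 3606.
Original = 196 ppb × 3606 = 7.07 × 10⁵ ppb = 707 ppm.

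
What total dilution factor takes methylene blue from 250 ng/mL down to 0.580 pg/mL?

4.31 × 10⁵

Factor = C₀/C_target = 250 ng/mL / 0.580 pg/mL = 4.31 × 10⁵.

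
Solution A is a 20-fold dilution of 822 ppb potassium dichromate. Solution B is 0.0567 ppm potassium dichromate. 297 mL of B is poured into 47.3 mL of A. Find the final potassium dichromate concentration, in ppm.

0.0546 ppm

C_A = 822 ppb / 20 = 41.1 ppb.
C_B = 0.0567 ppm = 56.7 ppb.
C_mix = (C_A·V_A + C_B·V_B)/(V_A + V_B) = (41.1×47.3 + 56.7×297) / 344.3 = 54.6 ppb = 0.0546 ppm.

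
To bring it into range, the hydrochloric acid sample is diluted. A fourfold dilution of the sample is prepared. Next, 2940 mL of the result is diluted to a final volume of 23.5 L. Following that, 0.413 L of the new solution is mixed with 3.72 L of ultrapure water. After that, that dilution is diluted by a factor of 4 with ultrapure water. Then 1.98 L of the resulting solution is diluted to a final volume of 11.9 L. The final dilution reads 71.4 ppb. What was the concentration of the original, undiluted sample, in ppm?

549 ppm

Overall dilution factor = 4 × 7.993 × 10.01 × 4 × 6.010 = 7692.
Original = 71.4 ppb × 7692 = 5.49 × 10⁵ ppb = 549 ppm.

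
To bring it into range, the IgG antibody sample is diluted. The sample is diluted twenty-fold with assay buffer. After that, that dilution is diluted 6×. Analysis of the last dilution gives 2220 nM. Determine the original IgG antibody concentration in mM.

Overall dilution factor = 20 × 6 = 120.
Original = 2220 nM × 120 = 2.66 × 10⁵ nM = 0.266 mM.

0.266 mM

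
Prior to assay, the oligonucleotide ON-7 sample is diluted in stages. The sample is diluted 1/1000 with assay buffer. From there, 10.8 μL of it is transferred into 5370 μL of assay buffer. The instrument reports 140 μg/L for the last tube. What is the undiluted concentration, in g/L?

69.8 g/L

Overall dilution factor = 1000 × 498.2 = 4.98 × 10⁵.
Original = 140 μg/L × 4.98 × 10⁵ = 6.98 × 10⁷ μg/L = 69.8 g/L.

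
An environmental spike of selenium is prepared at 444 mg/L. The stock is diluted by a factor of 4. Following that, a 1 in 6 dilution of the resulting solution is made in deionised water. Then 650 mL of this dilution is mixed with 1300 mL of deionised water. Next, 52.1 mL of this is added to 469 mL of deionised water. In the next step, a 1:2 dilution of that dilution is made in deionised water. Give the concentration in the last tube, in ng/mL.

308 ng/mL

Overall dilution factor = 4 × 6 × 3 × 10.00 × 2 = 1440.
444 mg/L / 1440 = 0.308 mg/L = 308 ng/mL.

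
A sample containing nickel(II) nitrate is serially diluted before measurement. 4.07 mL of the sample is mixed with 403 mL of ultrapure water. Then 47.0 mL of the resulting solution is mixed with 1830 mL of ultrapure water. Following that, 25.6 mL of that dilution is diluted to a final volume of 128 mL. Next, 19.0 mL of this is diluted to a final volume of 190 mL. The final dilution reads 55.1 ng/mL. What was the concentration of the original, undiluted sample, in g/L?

Overall dilution factor = 100.0 × 39.94 × 5 × 10 = 2.00 × 10⁵.
Original = 55.1 ng/mL × 2.00 × 10⁵ = 1.10 × 10⁷ ng/mL = 11.0 g/L.

11.0 g/L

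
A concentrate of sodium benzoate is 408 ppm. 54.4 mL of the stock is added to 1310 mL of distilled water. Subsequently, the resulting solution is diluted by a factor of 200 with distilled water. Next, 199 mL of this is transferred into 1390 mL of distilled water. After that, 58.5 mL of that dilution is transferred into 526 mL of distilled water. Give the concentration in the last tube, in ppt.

Overall dilution factor = 25.08 × 200 × 7.985 × 9.991 = 4.00 × 10⁵.
408 ppm / 4.00 × 10⁵ = 1.02 × 10⁻³ ppm = 1020 ppt.

1020 ppt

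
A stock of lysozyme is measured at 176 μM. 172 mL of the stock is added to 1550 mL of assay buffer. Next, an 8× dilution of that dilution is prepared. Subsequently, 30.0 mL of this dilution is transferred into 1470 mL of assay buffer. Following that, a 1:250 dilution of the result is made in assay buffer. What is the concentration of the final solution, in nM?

Overall dilution factor = 10.01 × 8 × 50 × 250 = 1.00 × 10⁶.
176 μM / 1.00 × 10⁶ = 1.76 × 10⁻⁴ μM = 0.176 nM.

0.176 nM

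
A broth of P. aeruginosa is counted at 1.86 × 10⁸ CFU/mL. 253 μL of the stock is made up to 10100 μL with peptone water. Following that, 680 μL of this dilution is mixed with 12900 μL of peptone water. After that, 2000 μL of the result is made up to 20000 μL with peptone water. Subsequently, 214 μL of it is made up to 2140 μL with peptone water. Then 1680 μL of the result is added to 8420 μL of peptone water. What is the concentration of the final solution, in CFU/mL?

Overall dilution factor = 39.92 × 19.97 × 10 × 10 × 6.012 = 4.79 × 10⁵.
1.86 × 10⁸ CFU/mL / 4.79 × 10⁵ = 388 CFU/mL.

388 CFU/mL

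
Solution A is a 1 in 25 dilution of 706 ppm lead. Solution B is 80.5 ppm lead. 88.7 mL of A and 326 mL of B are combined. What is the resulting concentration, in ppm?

69.3 ppm

C_A = 706 ppm / 25 = 28.2 ppm.
C_mix = (C_A·V_A + C_B·V_B)/(V_A + V_B) = (28.2×88.7 + 80.5×326) / 414.7 = 69.3 ppm.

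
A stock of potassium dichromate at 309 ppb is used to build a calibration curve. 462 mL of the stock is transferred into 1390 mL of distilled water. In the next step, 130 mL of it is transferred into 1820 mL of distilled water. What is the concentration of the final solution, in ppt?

5140 ppt

Overall dilution factor = 4.009 × 15 = 60.1.
309 ppb / 60.1 = 5.14 ppb = 5140 ppt.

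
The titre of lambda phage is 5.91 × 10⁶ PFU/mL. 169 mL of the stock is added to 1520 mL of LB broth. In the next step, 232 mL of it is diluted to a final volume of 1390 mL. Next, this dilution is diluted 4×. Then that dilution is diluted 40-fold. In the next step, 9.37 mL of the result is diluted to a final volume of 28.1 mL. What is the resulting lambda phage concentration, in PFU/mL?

206 PFU/mL

Overall dilution factor = 9.994 × 5.991 × 4 × 40 × 2.999 = 2.87 × 10⁴.
5.91 × 10⁶ PFU/mL / 2.87 × 10⁴ = 206 PFU/mL.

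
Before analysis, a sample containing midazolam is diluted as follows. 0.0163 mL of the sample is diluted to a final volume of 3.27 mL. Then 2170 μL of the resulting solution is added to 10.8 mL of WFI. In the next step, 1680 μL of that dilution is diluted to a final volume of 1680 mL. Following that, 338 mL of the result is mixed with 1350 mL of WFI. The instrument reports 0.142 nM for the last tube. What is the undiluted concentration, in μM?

850 μM

Overall dilution factor = 200.6 × 5.977 × 1000 × 4.994 = 5.99 × 10⁶.
Original = 0.142 nM × 5.99 × 10⁶ = 8.50 × 10⁵ nM = 850 μM.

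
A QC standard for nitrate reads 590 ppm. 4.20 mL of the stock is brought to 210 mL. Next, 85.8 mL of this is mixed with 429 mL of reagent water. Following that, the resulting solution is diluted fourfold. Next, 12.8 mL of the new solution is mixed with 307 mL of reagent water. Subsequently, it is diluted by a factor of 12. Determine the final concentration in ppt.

1640 ppt

Overall dilution factor = 50 × 6 × 4 × 24.98 × 12 = 3.60 × 10⁵.
590 ppm / 3.60 × 10⁵ = 1.64 × 10⁻³ ppm = 1640 ppt.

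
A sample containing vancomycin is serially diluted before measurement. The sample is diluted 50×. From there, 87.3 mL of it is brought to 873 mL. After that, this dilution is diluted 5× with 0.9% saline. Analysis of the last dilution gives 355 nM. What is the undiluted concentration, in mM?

0.888 mM

Overall dilution factor = 50 × 10 × 5 = 2500.
Original = 355 nM × 2500 = 8.88 × 10⁵ nM = 0.888 mM.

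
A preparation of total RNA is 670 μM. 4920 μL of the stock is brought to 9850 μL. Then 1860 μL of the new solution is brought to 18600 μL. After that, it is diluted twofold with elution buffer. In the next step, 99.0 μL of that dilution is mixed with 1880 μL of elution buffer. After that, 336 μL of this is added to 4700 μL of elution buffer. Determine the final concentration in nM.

55.8 nM

Overall dilution factor = 2.002 × 10 × 2 × 19.99 × 14.99 = 1.20 × 10⁴.
670 μM / 1.20 × 10⁴ = 0.0558 μM = 55.8 nM.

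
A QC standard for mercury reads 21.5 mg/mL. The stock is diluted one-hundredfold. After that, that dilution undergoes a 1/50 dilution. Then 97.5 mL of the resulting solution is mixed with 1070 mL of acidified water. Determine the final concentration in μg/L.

359 μg/L

Overall dilution factor = 100 × 50 × 11.97 = 5.99 × 10⁴.
21.5 mg/mL / 5.99 × 10⁴ = 3.59 × 10⁻⁴ mg/mL = 359 μg/L.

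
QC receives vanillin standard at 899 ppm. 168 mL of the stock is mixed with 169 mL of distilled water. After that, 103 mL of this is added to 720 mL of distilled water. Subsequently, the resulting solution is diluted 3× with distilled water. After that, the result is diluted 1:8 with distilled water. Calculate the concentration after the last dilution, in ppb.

2340 ppb

Overall dilution factor = 2.006 × 7.990 × 3 × 8 = 385.
899 ppm / 385 = 2.34 ppm = 2340 ppb.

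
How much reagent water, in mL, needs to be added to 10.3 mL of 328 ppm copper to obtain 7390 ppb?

7390 ppb = 7.39 ppm.
V₂ = C₁V₁/C₂ = 328 × 10.3 / 7.39 = 457 mL.
Diluent to add = V₂ − V₁ = 457 − 10.3 = 447 mL.

447 mL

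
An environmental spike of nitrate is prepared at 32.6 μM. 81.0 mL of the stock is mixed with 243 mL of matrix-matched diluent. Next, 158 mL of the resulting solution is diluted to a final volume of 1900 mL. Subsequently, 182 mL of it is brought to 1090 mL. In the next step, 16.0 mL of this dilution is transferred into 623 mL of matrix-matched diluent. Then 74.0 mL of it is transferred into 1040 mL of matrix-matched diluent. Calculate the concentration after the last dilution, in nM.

0.188 nM

Overall dilution factor = 4 × 12.03 × 5.989 × 39.94 × 15.05 = 1.73 × 10⁵.
32.6 μM / 1.73 × 10⁵ = 1.88 × 10⁻⁴ μM = 0.188 nM.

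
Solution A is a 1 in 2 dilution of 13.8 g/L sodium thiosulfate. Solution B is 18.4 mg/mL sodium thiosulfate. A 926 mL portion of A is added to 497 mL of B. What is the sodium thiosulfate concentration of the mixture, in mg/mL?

C_A = 13.8 g/L / 2 = 6.90 g/L.
C_B = 18.4 mg/mL = 18.4 g/L.
C_mix = (C_A·V_A + C_B·V_B)/(V_A + V_B) = (6.90×926 + 18.4×497) / 1423 = 10.9 g/L = 10.9 mg/mL.

10.9 mg/mL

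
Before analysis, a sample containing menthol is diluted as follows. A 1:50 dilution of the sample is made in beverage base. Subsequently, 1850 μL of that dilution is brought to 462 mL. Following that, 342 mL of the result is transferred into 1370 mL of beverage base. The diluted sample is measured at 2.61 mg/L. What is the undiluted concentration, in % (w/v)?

16.3 % (w/v)

Overall dilution factor = 50 × 249.7 × 5.006 = 6.25 × 10⁴.
Original = 2.61 mg/L × 6.25 × 10⁴ = 1.63 × 10⁵ mg/L = 16.3 % (w/v).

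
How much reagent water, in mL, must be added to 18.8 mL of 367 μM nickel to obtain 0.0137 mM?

485 mL

0.0137 mM = 13.7 μM.
V₂ = C₁V₁/C₂ = 367 × 18.8 / 13.7 = 504 mL.
Diluent to add = V₂ − V₁ = 504 − 18.8 = 485 mL.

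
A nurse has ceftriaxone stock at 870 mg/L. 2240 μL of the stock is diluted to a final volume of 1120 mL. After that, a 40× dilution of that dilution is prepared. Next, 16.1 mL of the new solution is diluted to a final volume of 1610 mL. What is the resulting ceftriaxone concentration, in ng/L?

435 ng/L

Overall dilution factor = 500 × 40 × 100 = 2.00 × 10⁶.
870 mg/L / 2.00 × 10⁶ = 4.35 × 10⁻⁴ mg/L = 435 ng/L.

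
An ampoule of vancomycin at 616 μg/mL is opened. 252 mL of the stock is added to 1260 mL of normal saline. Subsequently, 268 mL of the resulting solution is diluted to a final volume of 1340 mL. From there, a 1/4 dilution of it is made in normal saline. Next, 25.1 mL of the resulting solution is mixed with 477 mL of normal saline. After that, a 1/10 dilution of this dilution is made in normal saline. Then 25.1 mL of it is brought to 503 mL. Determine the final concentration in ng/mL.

1.28 ng/mL

Overall dilution factor = 6 × 5 × 4 × 20.00 × 10 × 20.04 = 4.81 × 10⁵.
616 μg/mL / 4.81 × 10⁵ = 1.28 × 10⁻³ μg/mL = 1.28 ng/mL.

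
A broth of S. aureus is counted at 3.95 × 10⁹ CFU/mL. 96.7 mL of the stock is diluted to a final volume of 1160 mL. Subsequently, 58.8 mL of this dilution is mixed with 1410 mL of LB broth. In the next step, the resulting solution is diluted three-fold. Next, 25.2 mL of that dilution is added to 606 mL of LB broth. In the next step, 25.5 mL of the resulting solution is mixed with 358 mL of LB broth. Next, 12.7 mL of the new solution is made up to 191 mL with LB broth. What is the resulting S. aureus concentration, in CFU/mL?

Overall dilution factor = 12.00 × 24.98 × 3 × 25.05 × 15.04 × 15.04 = 5.09 × 10⁶.
3.95 × 10⁹ CFU/mL / 5.09 × 10⁶ = 776 CFU/mL.

776 CFU/mL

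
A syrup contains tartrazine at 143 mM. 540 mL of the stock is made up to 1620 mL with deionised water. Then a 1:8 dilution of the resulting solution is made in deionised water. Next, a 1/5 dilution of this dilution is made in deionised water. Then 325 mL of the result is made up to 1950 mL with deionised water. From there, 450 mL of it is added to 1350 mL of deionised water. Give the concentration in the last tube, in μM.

49.7 μM

Overall dilution factor = 3 × 8 × 5 × 6 × 4 = 2880.
143 mM / 2880 = 0.0497 mM = 49.7 μM.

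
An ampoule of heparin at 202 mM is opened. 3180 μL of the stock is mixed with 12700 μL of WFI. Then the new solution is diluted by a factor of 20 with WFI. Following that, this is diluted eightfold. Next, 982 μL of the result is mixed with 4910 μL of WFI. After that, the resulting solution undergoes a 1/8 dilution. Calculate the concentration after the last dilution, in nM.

Overall dilution factor = 4.994 × 20 × 8 × 6 × 8 = 3.84 × 10⁴.
202 mM / 3.84 × 10⁴ = 5.27 × 10⁻³ mM = 5270 nM.

5270 nM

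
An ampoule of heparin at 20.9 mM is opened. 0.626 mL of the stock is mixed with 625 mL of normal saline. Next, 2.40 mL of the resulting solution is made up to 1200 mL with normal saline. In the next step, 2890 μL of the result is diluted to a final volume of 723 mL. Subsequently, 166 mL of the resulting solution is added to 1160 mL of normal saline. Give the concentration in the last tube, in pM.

Overall dilution factor = 999.4 × 500 × 250.2 × 7.988 = 9.99 × 10⁸.
20.9 mM / 9.99 × 10⁸ = 2.09 × 10⁻⁸ mM = 20.9 pM.

20.9 pM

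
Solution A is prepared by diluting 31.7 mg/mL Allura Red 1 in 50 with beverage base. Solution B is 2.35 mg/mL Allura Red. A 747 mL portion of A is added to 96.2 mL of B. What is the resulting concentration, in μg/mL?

C_A = 31.7 mg/mL / 50 = 0.634 mg/mL.
C_mix = (C_A·V_A + C_B·V_B)/(V_A + V_B) = (0.634×747 + 2.35×96.2) / 843.2 = 0.830 mg/mL = 830 μg/mL.

830 μg/mL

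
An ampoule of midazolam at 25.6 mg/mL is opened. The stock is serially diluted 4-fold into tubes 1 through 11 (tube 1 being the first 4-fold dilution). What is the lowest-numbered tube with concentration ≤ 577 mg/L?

Tube n has concentration 25.6 mg/mL / 4ⁿ.
Need 4ⁿ ≥ 25.6 mg/mL / 577 mg/L = 44.4, so n ≥ 2.74.
First such tube: n = 3.

tube 3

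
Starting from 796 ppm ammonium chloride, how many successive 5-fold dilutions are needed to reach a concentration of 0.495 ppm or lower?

Need 5ⁿ ≥ 1608, so n ≥ log(1608)/log(5) = 4.59.
Minimum whole steps: n = 5.

5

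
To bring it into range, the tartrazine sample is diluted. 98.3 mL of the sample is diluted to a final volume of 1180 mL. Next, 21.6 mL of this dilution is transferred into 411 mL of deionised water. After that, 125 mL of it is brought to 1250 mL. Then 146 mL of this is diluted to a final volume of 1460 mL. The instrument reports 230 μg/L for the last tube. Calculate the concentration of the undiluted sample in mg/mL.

5.53 mg/mL

Overall dilution factor = 12.00 × 20.03 × 10 × 10 = 2.40 × 10⁴.
Original = 230 μg/L × 2.40 × 10⁴ = 5.53 × 10⁶ μg/L = 5.53 mg/mL.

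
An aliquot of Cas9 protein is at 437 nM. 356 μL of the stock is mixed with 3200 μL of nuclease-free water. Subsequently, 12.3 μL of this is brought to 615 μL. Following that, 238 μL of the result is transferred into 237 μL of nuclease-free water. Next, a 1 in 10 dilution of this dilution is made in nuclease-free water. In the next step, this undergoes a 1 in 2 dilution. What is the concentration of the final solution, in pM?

21.9 pM

Overall dilution factor = 9.989 × 50 × 1.996 × 10 × 2 = 1.99 × 10⁴.
437 nM / 1.99 × 10⁴ = 0.0219 nM = 21.9 pM.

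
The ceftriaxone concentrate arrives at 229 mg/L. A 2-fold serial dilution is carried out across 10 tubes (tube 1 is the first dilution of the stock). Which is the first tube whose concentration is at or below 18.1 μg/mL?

tube 4

Tube n has concentration 229 mg/L / 2ⁿ.
Need 2ⁿ ≥ 229 mg/L / 18.1 μg/mL = 12.7, so n ≥ 3.66.
First such tube: n = 4.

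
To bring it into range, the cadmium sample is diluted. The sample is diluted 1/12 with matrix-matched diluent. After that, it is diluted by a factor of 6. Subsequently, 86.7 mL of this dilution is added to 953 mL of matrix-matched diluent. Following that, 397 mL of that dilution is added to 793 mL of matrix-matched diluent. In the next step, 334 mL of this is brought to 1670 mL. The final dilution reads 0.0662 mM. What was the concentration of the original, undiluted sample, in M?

0.857 M

Overall dilution factor = 12 × 6 × 11.99 × 2.997 × 5 = 1.29 × 10⁴.
Original = 0.0662 mM × 1.29 × 10⁴ = 857 mM = 0.857 M.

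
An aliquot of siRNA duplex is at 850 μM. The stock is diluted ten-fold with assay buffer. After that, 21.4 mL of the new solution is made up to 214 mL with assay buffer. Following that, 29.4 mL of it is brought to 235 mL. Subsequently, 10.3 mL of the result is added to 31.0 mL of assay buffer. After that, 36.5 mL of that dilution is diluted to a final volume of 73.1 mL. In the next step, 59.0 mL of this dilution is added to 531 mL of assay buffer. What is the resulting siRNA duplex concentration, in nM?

Overall dilution factor = 10 × 10 × 7.993 × 4.010 × 2.003 × 10 = 6.42 × 10⁴.
850 μM / 6.42 × 10⁴ = 0.0132 μM = 13.2 nM.

13.2 nM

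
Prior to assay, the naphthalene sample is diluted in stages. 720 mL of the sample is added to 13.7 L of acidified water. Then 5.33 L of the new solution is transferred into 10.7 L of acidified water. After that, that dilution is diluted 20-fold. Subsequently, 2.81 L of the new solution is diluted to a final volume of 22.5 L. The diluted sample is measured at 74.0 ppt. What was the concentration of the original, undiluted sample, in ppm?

0.714 ppm

Overall dilution factor = 20.03 × 3.008 × 20 × 8.007 = 9646.
Original = 74.0 ppt × 9646 = 7.14 × 10⁵ ppt = 0.714 ppm.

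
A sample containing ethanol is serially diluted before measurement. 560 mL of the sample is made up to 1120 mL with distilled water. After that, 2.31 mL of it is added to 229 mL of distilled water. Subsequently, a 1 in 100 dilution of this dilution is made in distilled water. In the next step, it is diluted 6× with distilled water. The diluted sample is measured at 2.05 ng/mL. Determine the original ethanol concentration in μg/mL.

246 μg/mL

Overall dilution factor = 2 × 100.1 × 100 × 6 = 1.20 × 10⁵.
Original = 2.05 ng/mL × 1.20 × 10⁵ = 2.46 × 10⁵ ng/mL = 246 μg/mL.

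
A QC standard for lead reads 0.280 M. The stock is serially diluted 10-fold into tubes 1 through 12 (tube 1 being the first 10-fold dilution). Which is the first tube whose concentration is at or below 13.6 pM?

Tube n has concentration 0.280 M / 10ⁿ.
Need 10ⁿ ≥ 0.280 M / 13.6 pM = 2.06 × 10¹⁰, so n ≥ 10.31.
First such tube: n = 11.

tube 11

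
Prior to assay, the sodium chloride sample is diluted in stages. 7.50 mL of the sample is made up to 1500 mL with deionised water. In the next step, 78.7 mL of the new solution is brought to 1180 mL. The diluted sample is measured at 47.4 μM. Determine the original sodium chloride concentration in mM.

Overall dilution factor = 200 × 14.99 = 2999.
Original = 47.4 μM × 2999 = 1.42 × 10⁵ μM = 142 mM.

142 mM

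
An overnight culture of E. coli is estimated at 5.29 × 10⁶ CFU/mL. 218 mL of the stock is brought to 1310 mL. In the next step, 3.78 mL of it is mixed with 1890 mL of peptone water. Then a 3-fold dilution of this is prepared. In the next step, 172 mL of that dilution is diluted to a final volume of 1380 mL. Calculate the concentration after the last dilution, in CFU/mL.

Overall dilution factor = 6.009 × 501 × 3 × 8.023 = 7.25 × 10⁴.
5.29 × 10⁶ CFU/mL / 7.25 × 10⁴ = 73.0 CFU/mL.

73.0 CFU/mL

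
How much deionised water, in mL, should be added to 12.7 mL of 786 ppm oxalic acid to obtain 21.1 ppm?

460 mL

V₂ = C₁V₁/C₂ = 786 × 12.7 / 21.1 = 473 mL.
Diluent to add = V₂ − V₁ = 473 − 12.7 = 460 mL.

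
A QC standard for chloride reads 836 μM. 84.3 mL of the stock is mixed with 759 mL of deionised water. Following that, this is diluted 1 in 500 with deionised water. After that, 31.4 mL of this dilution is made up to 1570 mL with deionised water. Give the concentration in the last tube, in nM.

3.34 nM

Overall dilution factor = 10.00 × 500 × 50 = 2.50 × 10⁵.
836 μM / 2.50 × 10⁵ = 3.34 × 10⁻³ μM = 3.34 nM.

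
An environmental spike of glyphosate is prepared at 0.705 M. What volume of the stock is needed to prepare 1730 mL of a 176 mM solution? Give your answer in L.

176 mM = 0.176 M.
V₁ = C₂V₂/C₁ = 0.176 × 1730 / 0.705 = 432 mL = 0.432 L.

0.432 L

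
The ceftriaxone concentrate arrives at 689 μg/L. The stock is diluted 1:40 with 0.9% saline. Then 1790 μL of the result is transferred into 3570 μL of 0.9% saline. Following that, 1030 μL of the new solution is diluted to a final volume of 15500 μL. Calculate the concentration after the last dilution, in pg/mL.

382 pg/mL

Overall dilution factor = 40 × 2.994 × 15.05 = 1802.
689 μg/L / 1802 = 0.382 μg/L = 382 pg/mL.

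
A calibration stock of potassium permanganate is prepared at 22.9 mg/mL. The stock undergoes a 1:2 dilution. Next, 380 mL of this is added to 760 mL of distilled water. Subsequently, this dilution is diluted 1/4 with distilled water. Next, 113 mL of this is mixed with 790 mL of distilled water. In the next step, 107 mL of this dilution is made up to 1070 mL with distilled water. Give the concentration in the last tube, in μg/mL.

11.9 μg/mL

Overall dilution factor = 2 × 3 × 4 × 7.991 × 10 = 1918.
22.9 mg/mL / 1918 = 0.0119 mg/mL = 11.9 μg/mL.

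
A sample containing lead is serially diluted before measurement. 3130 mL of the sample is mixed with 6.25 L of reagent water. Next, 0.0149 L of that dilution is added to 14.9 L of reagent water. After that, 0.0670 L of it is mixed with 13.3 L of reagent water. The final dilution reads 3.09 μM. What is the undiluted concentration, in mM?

Overall dilution factor = 2.997 × 1001 × 199.5 = 5.98 × 10⁵.
Original = 3.09 μM × 5.98 × 10⁵ = 1.85 × 10⁶ μM = 1850 mM.

1850 mM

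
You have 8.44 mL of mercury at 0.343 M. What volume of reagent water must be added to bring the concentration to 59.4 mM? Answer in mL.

59.4 mM = 0.0594 M.
V₂ = C₁V₁/C₂ = 0.343 × 8.44 / 0.0594 = 48.7 mL.
Diluent to add = V₂ − V₁ = 48.7 − 8.44 = 40.3 mL.

40.3 mL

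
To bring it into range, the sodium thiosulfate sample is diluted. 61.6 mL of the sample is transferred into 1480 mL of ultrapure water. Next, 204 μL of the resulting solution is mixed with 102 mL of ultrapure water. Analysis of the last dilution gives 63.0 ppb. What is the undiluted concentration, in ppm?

790 ppm

Overall dilution factor = 25.03 × 501 = 1.25 × 10⁴.
Original = 63.0 ppb × 1.25 × 10⁴ = 7.90 × 10⁵ ppb = 790 ppm.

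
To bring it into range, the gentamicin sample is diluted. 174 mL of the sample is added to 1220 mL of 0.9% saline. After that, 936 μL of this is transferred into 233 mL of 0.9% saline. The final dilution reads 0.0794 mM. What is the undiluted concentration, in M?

0.159 M

Overall dilution factor = 8.011 × 249.9 = 2002.
Original = 0.0794 mM × 2002 = 159 mM = 0.159 M.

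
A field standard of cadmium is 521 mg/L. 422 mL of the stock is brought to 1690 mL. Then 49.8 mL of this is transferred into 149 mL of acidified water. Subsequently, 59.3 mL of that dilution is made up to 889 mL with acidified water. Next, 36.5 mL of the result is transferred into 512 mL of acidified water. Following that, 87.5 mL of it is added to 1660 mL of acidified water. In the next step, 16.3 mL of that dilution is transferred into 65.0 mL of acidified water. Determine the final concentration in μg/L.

1.45 μg/L

Overall dilution factor = 4.005 × 3.992 × 14.99 × 15.03 × 19.97 × 4.988 = 3.59 × 10⁵.
521 mg/L / 3.59 × 10⁵ = 1.45 × 10⁻³ mg/L = 1.45 μg/L.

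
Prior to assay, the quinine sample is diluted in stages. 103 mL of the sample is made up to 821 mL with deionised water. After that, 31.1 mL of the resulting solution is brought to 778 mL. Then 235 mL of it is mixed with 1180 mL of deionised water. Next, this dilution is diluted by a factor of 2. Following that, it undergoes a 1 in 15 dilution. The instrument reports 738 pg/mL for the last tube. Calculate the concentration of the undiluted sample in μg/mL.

Overall dilution factor = 7.971 × 25.02 × 6.021 × 2 × 15 = 3.60 × 10⁴.
Original = 738 pg/mL × 3.60 × 10⁴ = 2.66 × 10⁷ pg/mL = 26.6 μg/mL.

26.6 μg/mL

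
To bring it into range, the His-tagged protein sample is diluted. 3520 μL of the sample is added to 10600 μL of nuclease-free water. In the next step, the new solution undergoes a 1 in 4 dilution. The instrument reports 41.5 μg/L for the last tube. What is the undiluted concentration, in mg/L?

Overall dilution factor = 4.011 × 4 = 16.0.
Original = 41.5 μg/L × 16.0 = 666 μg/L = 0.666 mg/L.

0.666 mg/L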